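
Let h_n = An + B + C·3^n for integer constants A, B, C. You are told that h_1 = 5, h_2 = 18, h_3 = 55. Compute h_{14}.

9565950

Plug in n = 1, 2, 3: A + B + 3C = 5; 2A + B + 9C = 18; 3A + B + 27C = 55.
Subtracting the first from the second: A + 6C = 13.
Subtracting the second from the third: A + 18C = 37.
Solving: C = 2, A = 1, then B = -2.
Therefore h_{14} = 14 + (-2) + 2·4782969 = 9565950.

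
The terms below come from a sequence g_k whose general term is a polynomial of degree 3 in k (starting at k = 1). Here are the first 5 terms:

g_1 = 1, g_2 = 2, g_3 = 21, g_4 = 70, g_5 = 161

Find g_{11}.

2261

1st diffs: 1, 19, 49, 91.
2nd diffs: 18, 30, 42.
3rd diffs: 12, 12 (constant).
Newton forward-difference form: g_k = 1 + 1·C(k-1,1) + 18·C(k-1,2) + 12·C(k-1,3).
At k = 11: k-1 = 10, so g_{11} = 1 + 10 + 810 + 1440 = 2261.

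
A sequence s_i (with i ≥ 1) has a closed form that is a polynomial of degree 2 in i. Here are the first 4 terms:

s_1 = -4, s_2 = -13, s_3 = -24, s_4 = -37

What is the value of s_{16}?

1st diffs: -9, -11, -13.
2nd diffs: -2, -2 (constant).
Newton forward-difference form: s_i = -4 + (-9)·C(i-1,1) + (-2)·C(i-1,2).
At i = 16: i-1 = 15, so s_{16} = -4 - 135 - 210 = -349.

-349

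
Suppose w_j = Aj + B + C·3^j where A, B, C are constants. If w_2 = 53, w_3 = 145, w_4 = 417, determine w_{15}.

Plug in j = 2, 3, 4: 2A + B + 9C = 53; 3A + B + 27C = 145; 4A + B + 81C = 417.
Subtracting the first from the second: A + 18C = 92.
Subtracting the second from the third: A + 54C = 272.
Solving: C = 5, A = 2, then B = 4.
Hence w_{15} = 2·15 + 4 + 5·14348907 = 71744569.

71744569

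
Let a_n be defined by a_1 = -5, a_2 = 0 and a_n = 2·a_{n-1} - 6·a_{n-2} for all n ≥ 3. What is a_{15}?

a_3 = 30; a_4 = 60; a_5 = -60; …; a_{12} = -91200; a_{13} = 22080; a_{14} = 591360; a_{15} = 1050240.

1050240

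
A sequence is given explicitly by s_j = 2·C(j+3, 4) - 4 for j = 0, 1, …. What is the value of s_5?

C(8, 4) = 70, so s_5 = 136.

136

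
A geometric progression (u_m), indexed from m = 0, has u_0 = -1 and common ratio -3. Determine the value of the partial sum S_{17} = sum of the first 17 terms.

u_m = (-1)·(-3)^(m-0).
S = (-1)·((-3)^17 - 1)/(-3 - 1) = (-1)·(-129140163 - 1)/(-4) = -32285041.

-32285041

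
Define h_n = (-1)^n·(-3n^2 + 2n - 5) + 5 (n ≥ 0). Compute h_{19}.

(-1)^19 = -1; -3n^2 + 2n - 5 at n=19 is -1050; so h_{19} = 1055.

1055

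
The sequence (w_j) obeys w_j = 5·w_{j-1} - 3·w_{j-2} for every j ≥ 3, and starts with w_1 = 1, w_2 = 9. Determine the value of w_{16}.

7387238847

Applying the relation repeatedly:
w_3 = 42, w_4 = 183, w_5 = 789, …, w_{13} = 92733369, w_{14} = 399010881, w_{15} = 1716854298, w_{16} = 7387238847.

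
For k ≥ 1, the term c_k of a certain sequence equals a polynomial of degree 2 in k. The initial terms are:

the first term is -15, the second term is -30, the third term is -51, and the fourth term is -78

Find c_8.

-246

1st diffs: -15, -21, -27.
2nd diffs: -6, -6 (constant).
So c_k = -3k^2 - 6k - 6.
Evaluating at k = 8 gives c_8 = -246.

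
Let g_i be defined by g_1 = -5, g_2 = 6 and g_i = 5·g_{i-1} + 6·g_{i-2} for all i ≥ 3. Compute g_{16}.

67169283516

Applying the relation repeatedly:
g_3 = 0;  g_4 = 36;  g_5 = 180;  …;  g_{13} = 310968900;  g_{14} = 1865813436;  g_{15} = 11194880580;  g_{16} = 67169283516.
(Characteristic roots are 6 and -1.)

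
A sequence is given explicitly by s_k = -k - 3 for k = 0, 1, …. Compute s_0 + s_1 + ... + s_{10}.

Over k = 0..10: Σk = 55.
Total = (-1)·55 + (-3)·11 = -88.

-88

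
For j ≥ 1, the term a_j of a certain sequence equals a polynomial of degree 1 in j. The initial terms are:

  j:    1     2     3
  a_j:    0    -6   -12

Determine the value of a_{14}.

1st diffs: -6, -6 (constant).
So a_j = -6j + 6.
Evaluating at j = 14 gives a_{14} = -78.

-78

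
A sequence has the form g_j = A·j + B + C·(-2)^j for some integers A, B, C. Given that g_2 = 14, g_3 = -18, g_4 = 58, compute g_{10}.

3106

The three given values yield: 2A + B + 4C = 14; 3A + B - 8C = -18; 4A + B + 16C = 58.
Subtracting the first from the second: A - 12C = -32.
Subtracting the second from the third: A + 24C = 76.
Solving: C = 3, A = 4, then B = -6.
So g_j = 4·j + (-6) + 3·(-2)^j; at j=10 this is 3106.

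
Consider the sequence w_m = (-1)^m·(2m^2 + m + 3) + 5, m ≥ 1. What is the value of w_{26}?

(-1)^26 = 1; 2m^2 + m + 3 at m=26 is 1381; so w_{26} = 1386.

1386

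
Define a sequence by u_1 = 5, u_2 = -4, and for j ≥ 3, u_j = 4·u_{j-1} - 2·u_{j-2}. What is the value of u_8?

Applying the relation repeatedly:
u_3 = -26  u_4 = -96  u_5 = -332  u_6 = -1136  u_7 = -3880  u_8 = -13248.

-13248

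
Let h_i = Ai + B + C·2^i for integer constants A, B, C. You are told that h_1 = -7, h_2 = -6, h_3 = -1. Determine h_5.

At i = 1, 2, 3: A + B + 2C = -7; 2A + B + 4C = -6; 3A + B + 8C = -1.
Subtracting the first from the second: A + 2C = 1.
Subtracting the second from the third: A + 4C = 5.
Solving: C = 2, A = -3, then B = -8.
Therefore h_5 = -15 + (-8) + 2·32 = 41.

41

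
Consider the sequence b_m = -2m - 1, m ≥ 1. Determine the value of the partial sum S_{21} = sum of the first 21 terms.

-483

Over m = 1..21: Σm = 231.
Total = (-2)·231 + (-1)·21 = -483.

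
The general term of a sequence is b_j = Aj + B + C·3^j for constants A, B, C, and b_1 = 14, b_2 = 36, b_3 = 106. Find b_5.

966

The three given values yield: A + B + 3C = 14; 2A + B + 9C = 36; 3A + B + 27C = 106.
Subtracting the first from the second: A + 6C = 22.
Subtracting the second from the third: A + 18C = 70.
Solving: C = 4, A = -2, then B = 4.
So b_j = -2·j + 4 + 4·3^j; at j=5 this is 966.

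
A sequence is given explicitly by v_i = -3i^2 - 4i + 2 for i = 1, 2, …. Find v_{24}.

-1822

v_{24} = -3·24^2 - 4·24 + 2 = -1822.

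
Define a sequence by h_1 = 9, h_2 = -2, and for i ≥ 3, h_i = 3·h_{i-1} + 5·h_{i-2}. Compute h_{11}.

2721444

Step forward from the initial values:
h_3 = 39;  h_4 = 107;  h_5 = 516;  h_6 = 2083;  h_7 = 8829;  h_8 = 36902;  h_9 = 154851;  h_{10} = 649063;  h_{11} = 2721444.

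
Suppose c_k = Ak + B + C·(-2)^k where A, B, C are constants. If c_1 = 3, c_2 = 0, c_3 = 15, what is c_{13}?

The three given values yield: A + B - 2C = 3; 2A + B + 4C = 0; 3A + B - 8C = 15.
Subtracting the first from the second: A + 6C = -3.
Subtracting the second from the third: A - 12C = 15.
Solving: C = -1, A = 3, then B = -2.
Therefore c_{13} = 39 + (-2) + (-1)·(-8192) = 8229.

8229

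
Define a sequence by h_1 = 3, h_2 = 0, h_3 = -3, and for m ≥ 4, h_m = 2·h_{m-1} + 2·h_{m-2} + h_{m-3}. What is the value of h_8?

-264

Applying the relation repeatedly:
h_4 = -3; h_5 = -12; h_6 = -33; h_7 = -93; h_8 = -264.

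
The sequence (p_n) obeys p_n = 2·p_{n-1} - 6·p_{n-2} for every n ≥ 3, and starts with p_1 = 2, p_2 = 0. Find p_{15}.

-420096

Iterate the recurrence:
p_3 = -12;  p_4 = -24;  p_5 = 24;  …;  p_{12} = 36480;  p_{13} = -8832;  p_{14} = -236544;  p_{15} = -420096.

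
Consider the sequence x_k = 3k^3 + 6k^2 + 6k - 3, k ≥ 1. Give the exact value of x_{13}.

7680

x_{13} = 3·13^3 + 6·13^2 + 6·13 - 3 = 7680.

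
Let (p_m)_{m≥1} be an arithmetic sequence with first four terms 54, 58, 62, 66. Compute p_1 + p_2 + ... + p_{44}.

Common difference d = 4.
p_m = 54 + (m - 1)·4.
p_{44} = 226; S = 44·(54 + 226)/2 = 6160.

6160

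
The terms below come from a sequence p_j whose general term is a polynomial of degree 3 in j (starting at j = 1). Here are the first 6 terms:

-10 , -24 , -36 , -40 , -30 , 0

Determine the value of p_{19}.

4940

1st diffs: -14, -12, -4, 10, 30.
2nd diffs: 2, 8, 14, 20.
3rd diffs: 6, 6, 6 (constant).
So p_j = j^3 - 5j^2 - 6j.
Evaluating at j = 19 gives p_{19} = 4940.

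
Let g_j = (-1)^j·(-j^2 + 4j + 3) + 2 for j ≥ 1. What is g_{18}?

(-1)^18 = 1; -j^2 + 4j + 3 at j=18 is -249; so g_{18} = -247.

-247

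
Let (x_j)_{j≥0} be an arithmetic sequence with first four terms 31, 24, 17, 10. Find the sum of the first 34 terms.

Common difference d = -7.
x_j = 31 + (j - 0)·(-7).
x_{33} = -200; S = 34·(31 + (-200))/2 = -2873.

-2873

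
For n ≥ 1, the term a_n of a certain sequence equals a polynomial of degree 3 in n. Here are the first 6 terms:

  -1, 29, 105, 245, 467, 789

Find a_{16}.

1st diffs: 30, 76, 140, 222, 322.
2nd diffs: 46, 64, 82, 100.
3rd diffs: 18, 18, 18 (constant).
Newton forward-difference form: a_n = -1 + 30·C(n-1,1) + 46·C(n-1,2) + 18·C(n-1,3).
At n = 16: n-1 = 15, so a_{16} = -1 + 450 + 4830 + 8190 = 13469.

13469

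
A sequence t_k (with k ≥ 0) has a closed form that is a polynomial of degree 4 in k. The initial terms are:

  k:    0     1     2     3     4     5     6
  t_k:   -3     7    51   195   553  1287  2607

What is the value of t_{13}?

55975

1st diffs: 10, 44, 144, 358, 734, 1320.
2nd diffs: 34, 100, 214, 376, 586.
3rd diffs: 66, 114, 162, 210.
4th diffs: 48, 48, 48 (constant).
Newton forward-difference form: t_k = -3 + 10·C(k,1) + 34·C(k,2) + 66·C(k,3) + 48·C(k,4).
At k = 13: k = 13, so t_{13} = -3 + 130 + 2652 + 18876 + 34320 = 55975.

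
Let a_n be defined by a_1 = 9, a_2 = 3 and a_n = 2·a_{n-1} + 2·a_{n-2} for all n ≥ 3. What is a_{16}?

Compute successive terms:
a_3 = 24;  a_4 = 54;  a_5 = 156;  …;  a_{13} = 478656;  a_{14} = 1307712;  a_{15} = 3572736;  a_{16} = 9760896.

9760896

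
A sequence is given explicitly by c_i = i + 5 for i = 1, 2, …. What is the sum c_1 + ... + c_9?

90

Over i = 1..9: Σi = 45.
Total = (1)·45 + (5)·9 = 90.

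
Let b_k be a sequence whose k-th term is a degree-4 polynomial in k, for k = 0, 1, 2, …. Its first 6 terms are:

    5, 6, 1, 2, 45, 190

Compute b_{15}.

1st diffs: 1, -5, 1, 43, 145.
2nd diffs: -6, 6, 42, 102.
3rd diffs: 12, 36, 60.
4th diffs: 24, 24 (constant).
Newton forward-difference form: b_k = 5 + 1·C(k,1) + (-6)·C(k,2) + 12·C(k,3) + 24·C(k,4).
At k = 15: k = 15, so b_{15} = 5 + 15 - 630 + 5460 + 32760 = 37610.

37610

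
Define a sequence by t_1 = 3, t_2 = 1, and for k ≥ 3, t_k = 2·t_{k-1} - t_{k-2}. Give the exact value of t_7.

-9

t_3 = -1;  t_4 = -3;  t_5 = -5;  t_6 = -7;  t_7 = -9.
(Characteristic roots are 1 and 1.)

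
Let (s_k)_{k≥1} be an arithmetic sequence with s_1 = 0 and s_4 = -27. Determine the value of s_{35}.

-306

Common difference d = (-27 - 0) / (4 - 1) = -9.
s_k = 0 + (k - 1)·(-9).
s_{35} = 0 + 34·(-9) = -306.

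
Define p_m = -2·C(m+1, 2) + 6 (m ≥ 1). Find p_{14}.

C(15, 2) = 105, so p_{14} = -204.

-204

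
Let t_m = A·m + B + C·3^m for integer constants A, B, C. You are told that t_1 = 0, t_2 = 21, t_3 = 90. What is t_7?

Write the equations: A + B + 3C = 0; 2A + B + 9C = 21; 3A + B + 27C = 90.
Subtracting the first from the second: A + 6C = 21.
Subtracting the second from the third: A + 18C = 69.
Solving: C = 4, A = -3, then B = -9.
So t_m = -3·m + (-9) + 4·3^m; at m=7 this is 8718.

8718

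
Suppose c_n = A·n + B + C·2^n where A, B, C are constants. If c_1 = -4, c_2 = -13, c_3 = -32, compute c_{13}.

Plug in n = 1, 2, 3: A + B + 2C = -4; 2A + B + 4C = -13; 3A + B + 8C = -32.
Subtracting the first from the second: A + 2C = -9.
Subtracting the second from the third: A + 4C = -19.
Solving: C = -5, A = 1, then B = 5.
Therefore c_{13} = 13 + 5 + (-5)·8192 = -40942.

-40942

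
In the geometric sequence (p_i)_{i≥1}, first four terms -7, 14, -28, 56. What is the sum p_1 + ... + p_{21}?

-4893357

Common ratio r = -2.
p_i = (-7)·(-2)^(i-1).
S = (-7)·((-2)^21 - 1)/(-2 - 1) = (-7)·(-2097152 - 1)/(-3) = -4893357.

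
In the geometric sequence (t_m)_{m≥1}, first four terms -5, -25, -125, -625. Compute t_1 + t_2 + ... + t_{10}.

-12207030

Common ratio r = 5.
t_m = (-5)·5^(m-1).
S = (-5)·(5^10 - 1)/(5 - 1) = (-5)·(9765625 - 1)/(4) = -12207030.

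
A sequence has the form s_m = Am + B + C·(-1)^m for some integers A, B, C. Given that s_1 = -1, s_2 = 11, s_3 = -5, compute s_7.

-13

At m = 1, 2, 3: A + B - C = -1; 2A + B + C = 11; 3A + B - C = -5.
Subtracting the first from the second: A + 2C = 12.
Subtracting the second from the third: A - 2C = -16.
Solving: C = 7, A = -2, then B = 8.
So s_m = -2·m + 8 + 7·(-1)^m; at m=7 this is -13.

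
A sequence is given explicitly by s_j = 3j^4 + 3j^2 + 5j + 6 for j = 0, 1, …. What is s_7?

s_7 = 3·7^4 + 3·7^2 + 5·7 + 6 = 7391.

7391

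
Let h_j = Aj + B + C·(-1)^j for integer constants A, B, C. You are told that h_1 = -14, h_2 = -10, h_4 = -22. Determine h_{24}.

-142

Plug in j = 1, 2, 4: A + B - C = -14; 2A + B + C = -10; 4A + B + C = -22.
Subtracting the first from the second: A + 2C = 4.
Subtracting the second from the third: 2A = -12.
Solving: C = 5, A = -6, then B = -3.
Therefore h_{24} = -144 + (-3) + 5·1 = -142.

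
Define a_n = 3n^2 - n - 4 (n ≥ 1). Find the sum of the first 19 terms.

Over n = 1..19: Σn = 190, Σn² = 2470.
Total = (3)·2470 + (-1)·190 + (-4)·19 = 7144.

7144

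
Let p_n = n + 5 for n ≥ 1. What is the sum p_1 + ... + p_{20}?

Over n = 1..20: Σn = 210.
Total = (1)·210 + (5)·20 = 310.

310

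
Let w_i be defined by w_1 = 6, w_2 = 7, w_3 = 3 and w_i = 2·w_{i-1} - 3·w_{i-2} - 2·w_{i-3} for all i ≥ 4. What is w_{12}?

Iterate the recurrence:
w_4 = -27  w_5 = -77  w_6 = -79  w_7 = 127  w_8 = 645  w_9 = 1067  w_{10} = -55  w_{11} = -4601  w_{12} = -11171.

-11171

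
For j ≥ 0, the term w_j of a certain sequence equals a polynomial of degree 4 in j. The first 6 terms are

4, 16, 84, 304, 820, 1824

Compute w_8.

1st diffs: 12, 68, 220, 516, 1004.
2nd diffs: 56, 152, 296, 488.
3rd diffs: 96, 144, 192.
4th diffs: 48, 48 (constant).
Newton forward-difference form: w_j = 4 + 12·C(j,1) + 56·C(j,2) + 96·C(j,3) + 48·C(j,4).
At j = 8: j = 8, so w_8 = 4 + 96 + 1568 + 5376 + 3360 = 10404.

10404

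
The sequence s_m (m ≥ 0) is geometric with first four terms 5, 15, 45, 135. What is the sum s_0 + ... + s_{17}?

968551220

Common ratio r = 3.
s_m = 5·3^(m-0).
S = 5·(3^18 - 1)/(3 - 1) = 5·(387420489 - 1)/(2) = 968551220.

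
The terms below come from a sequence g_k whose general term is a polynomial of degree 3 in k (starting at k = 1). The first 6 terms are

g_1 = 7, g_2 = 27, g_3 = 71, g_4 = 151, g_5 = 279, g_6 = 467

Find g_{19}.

13831

1st diffs: 20, 44, 80, 128, 188.
2nd diffs: 24, 36, 48, 60.
3rd diffs: 12, 12, 12 (constant).
Newton forward-difference form: g_k = 7 + 20·C(k-1,1) + 24·C(k-1,2) + 12·C(k-1,3).
At k = 19: k-1 = 18, so g_{19} = 7 + 360 + 3672 + 9792 = 13831.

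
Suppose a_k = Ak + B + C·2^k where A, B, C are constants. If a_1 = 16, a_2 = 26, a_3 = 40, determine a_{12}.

At k = 1, 2, 3: A + B + 2C = 16; 2A + B + 4C = 26; 3A + B + 8C = 40.
Subtracting the first from the second: A + 2C = 10.
Subtracting the second from the third: A + 4C = 14.
Solving: C = 2, A = 6, then B = 6.
Hence a_{12} = 6·12 + 6 + 2·4096 = 8270.

8270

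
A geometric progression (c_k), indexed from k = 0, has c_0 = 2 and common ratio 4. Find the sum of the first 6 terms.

c_k = 2·4^(k-0).
S = 2·(4^6 - 1)/(4 - 1) = 2·(4096 - 1)/(3) = 2730.

2730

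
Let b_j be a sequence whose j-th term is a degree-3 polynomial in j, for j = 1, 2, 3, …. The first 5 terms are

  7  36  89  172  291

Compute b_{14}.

1st diffs: 29, 53, 83, 119.
2nd diffs: 24, 30, 36.
3rd diffs: 6, 6 (constant).
Newton forward-difference form: b_j = 7 + 29·C(j-1,1) + 24·C(j-1,2) + 6·C(j-1,3).
At j = 14: j-1 = 13, so b_{14} = 7 + 377 + 1872 + 1716 = 3972.

3972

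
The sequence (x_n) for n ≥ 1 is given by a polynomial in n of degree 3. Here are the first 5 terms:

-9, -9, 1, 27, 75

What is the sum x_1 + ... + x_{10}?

1st diffs: 0, 10, 26, 48.
2nd diffs: 10, 16, 22.
3rd diffs: 6, 6 (constant).
Newton forward-difference form: x_n = -9 + 10·C(n-1,2) + 6·C(n-1,3).
Continuing: …, 151, 261, 411, 607, …, x_{10} = 855.
Summing n = 1..10 (10 terms) gives 2370.

2370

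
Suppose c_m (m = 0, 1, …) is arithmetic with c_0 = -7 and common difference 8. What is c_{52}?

c_m = -7 + (m - 0)·8.
c_{52} = -7 + 52·8 = 409.

409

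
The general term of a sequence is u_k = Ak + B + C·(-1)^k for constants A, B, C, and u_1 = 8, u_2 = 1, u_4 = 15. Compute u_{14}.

The three given values yield: A + B - C = 8; 2A + B + C = 1; 4A + B + C = 15.
Subtracting the first from the second: A + 2C = -7.
Subtracting the second from the third: 2A = 14.
Solving: C = -7, A = 7, then B = -6.
Therefore u_{14} = 98 + (-6) + (-7)·1 = 85.

85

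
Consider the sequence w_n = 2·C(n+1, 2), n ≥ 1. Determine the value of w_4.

C(5, 2) = 10, so w_4 = 20.

20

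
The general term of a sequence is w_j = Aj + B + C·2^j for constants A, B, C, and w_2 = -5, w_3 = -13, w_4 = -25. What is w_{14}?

Write the equations: 2A + B + 4C = -5; 3A + B + 8C = -13; 4A + B + 16C = -25.
Subtracting the first from the second: A + 4C = -8.
Subtracting the second from the third: A + 8C = -12.
Solving: C = -1, A = -4, then B = 7.
Hence w_{14} = -4·14 + 7 + (-1)·16384 = -16433.

-16433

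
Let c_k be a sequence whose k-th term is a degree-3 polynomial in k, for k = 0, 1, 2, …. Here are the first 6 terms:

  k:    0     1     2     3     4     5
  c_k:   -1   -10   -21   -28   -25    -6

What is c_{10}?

1st diffs: -9, -11, -7, 3, 19.
2nd diffs: -2, 4, 10, 16.
3rd diffs: 6, 6, 6 (constant).
Newton forward-difference form: c_k = -1 + (-9)·C(k,1) + (-2)·C(k,2) + 6·C(k,3).
At k = 10: k = 10, so c_{10} = -1 - 90 - 90 + 720 = 539.

539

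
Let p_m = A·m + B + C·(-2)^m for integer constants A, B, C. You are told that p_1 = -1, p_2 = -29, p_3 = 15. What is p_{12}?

The three given values yield: A + B - 2C = -1; 2A + B + 4C = -29; 3A + B - 8C = 15.
Subtracting the first from the second: A + 6C = -28.
Subtracting the second from the third: A - 12C = 44.
Solving: C = -4, A = -4, then B = -5.
Therefore p_{12} = -48 + (-5) + (-4)·4096 = -16437.

-16437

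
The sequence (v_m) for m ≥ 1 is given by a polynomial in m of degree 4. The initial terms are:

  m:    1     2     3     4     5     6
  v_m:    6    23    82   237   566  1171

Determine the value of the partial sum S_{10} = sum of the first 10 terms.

1st diffs: 17, 59, 155, 329, 605.
2nd diffs: 42, 96, 174, 276.
3rd diffs: 54, 78, 102.
4th diffs: 24, 24 (constant).
Newton forward-difference form: v_m = 6 + 17·C(m-1,1) + 42·C(m-1,2) + 54·C(m-1,3) + 24·C(m-1,4).
Continuing: 2178, 3737, 6022, 9231.
Summing m = 1..10 (10 terms) gives 23253.

23253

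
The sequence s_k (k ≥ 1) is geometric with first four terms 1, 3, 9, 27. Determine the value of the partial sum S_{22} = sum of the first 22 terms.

Common ratio r = 3.
s_k = 1·3^(k-1).
S = 1·(3^22 - 1)/(3 - 1) = 1·(31381059609 - 1)/(2) = 15690529804.

15690529804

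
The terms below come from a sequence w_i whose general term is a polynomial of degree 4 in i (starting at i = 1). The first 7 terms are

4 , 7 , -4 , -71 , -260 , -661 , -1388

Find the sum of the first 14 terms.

1st diffs: 3, -11, -67, -189, -401, -727.
2nd diffs: -14, -56, -122, -212, -326.
3rd diffs: -42, -66, -90, -114.
4th diffs: -24, -24, -24 (constant).
Newton forward-difference form: w_i = 4 + 3·C(i-1,1) + (-14)·C(i-1,2) + (-42)·C(i-1,3) + (-24)·C(i-1,4).
Continuing: …, -2579, -4396, -7025, -10676, …, w_{14} = -30221.
Summing i = 1..14 (14 terms) gives -94857.

-94857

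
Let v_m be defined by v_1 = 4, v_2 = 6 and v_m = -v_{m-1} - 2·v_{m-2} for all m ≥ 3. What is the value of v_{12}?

Compute successive terms:
v_3 = -14; v_4 = 2; v_5 = 26; v_6 = -30; v_7 = -22; v_8 = 82; v_9 = -38; v_{10} = -126; v_{11} = 202; v_{12} = 50.

50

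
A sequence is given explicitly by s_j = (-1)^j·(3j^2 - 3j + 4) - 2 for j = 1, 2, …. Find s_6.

(-1)^6 = 1; 3j^2 - 3j + 4 at j=6 is 94; so s_6 = 92.

92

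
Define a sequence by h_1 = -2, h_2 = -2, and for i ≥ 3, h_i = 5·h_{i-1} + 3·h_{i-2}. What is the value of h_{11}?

-13836286

Step forward from the initial values:
h_3 = -16, h_4 = -86, h_5 = -478, h_6 = -2648, h_7 = -14674, h_8 = -81314, h_9 = -450592, h_{10} = -2496902, h_{11} = -13836286.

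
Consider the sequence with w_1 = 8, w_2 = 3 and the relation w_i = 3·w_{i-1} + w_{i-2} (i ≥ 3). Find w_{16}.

Compute successive terms:
w_3 = 17; w_4 = 54; w_5 = 179; …; w_{13} = 2533688; w_{14} = 8368203; w_{15} = 27638297; w_{16} = 91283094.

91283094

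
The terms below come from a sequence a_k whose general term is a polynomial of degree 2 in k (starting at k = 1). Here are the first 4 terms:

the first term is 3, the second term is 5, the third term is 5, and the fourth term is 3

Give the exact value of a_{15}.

1st diffs: 2, 0, -2.
2nd diffs: -2, -2 (constant).
Newton forward-difference form: a_k = 3 + 2·C(k-1,1) + (-2)·C(k-1,2).
At k = 15: k-1 = 14, so a_{15} = 3 + 28 - 182 = -151.

-151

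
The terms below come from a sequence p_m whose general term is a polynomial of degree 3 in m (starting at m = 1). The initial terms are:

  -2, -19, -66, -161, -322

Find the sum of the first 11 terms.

1st diffs: -17, -47, -95, -161.
2nd diffs: -30, -48, -66.
3rd diffs: -18, -18 (constant).
Newton forward-difference form: p_m = -2 + (-17)·C(m-1,1) + (-30)·C(m-1,2) + (-18)·C(m-1,3).
Continuing: …, -567, -914, -1381, -1986, …, p_{11} = -3682.
Summing m = 1..11 (11 terms) gives -11847.

-11847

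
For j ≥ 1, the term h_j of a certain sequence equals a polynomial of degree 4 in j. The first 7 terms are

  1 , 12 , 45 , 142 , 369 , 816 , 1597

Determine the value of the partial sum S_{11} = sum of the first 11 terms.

29194

1st diffs: 11, 33, 97, 227, 447, 781.
2nd diffs: 22, 64, 130, 220, 334.
3rd diffs: 42, 66, 90, 114.
4th diffs: 24, 24, 24 (constant).
So h_j = j^4 - 3j^3 + 4j^2 + 5j - 6.
Continuing: 2850, 4737, 7444, 11181.
Summing j = 1..11 (11 terms) gives 29194.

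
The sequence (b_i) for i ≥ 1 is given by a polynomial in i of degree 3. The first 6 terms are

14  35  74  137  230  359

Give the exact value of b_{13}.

1st diffs: 21, 39, 63, 93, 129.
2nd diffs: 18, 24, 30, 36.
3rd diffs: 6, 6, 6 (constant).
So b_i = i^3 + 3i^2 + 5i + 5.
Evaluating at i = 13 gives b_{13} = 2774.

2774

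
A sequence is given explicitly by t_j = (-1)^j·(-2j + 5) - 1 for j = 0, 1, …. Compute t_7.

(-1)^7 = -1; -2j + 5 at j=7 is -9; so t_7 = 8.

8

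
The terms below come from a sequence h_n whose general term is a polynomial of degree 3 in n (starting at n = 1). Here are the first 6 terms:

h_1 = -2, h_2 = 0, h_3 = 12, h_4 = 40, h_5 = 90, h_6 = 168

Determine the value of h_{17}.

1st diffs: 2, 12, 28, 50, 78.
2nd diffs: 10, 16, 22, 28.
3rd diffs: 6, 6, 6 (constant).
Newton forward-difference form: h_n = -2 + 2·C(n-1,1) + 10·C(n-1,2) + 6·C(n-1,3).
At n = 17: n-1 = 16, so h_{17} = -2 + 32 + 1200 + 3360 = 4590.

4590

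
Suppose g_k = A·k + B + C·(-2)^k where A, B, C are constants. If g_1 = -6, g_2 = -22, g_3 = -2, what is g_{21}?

4194214

Plug in k = 1, 2, 3: A + B - 2C = -6; 2A + B + 4C = -22; 3A + B - 8C = -2.
Subtracting the first from the second: A + 6C = -16.
Subtracting the second from the third: A - 12C = 20.
Solving: C = -2, A = -4, then B = -6.
So g_k = -4·k + (-6) + (-2)·(-2)^k; at k=21 this is 4194214.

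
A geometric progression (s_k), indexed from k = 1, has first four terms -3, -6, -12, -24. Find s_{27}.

-201326592

Common ratio r = 2.
s_k = (-3)·2^(k-1).
s_{27} = (-3)·2^26 = -201326592.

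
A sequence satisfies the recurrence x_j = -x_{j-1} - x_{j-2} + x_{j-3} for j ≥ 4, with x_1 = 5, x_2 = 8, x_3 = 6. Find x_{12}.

-37

Step forward from the initial values:
x_4 = -9;  x_5 = 11;  x_6 = 4;  x_7 = -24;  x_8 = 31;  x_9 = -3;  x_{10} = -52;  x_{11} = 86;  x_{12} = -37.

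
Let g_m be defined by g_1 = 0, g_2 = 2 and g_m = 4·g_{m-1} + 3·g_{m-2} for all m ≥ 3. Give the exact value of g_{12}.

Compute successive terms:
g_3 = 8; g_4 = 38; g_5 = 176; g_6 = 818; g_7 = 3800; g_8 = 17654; g_9 = 82016; g_{10} = 381026; g_{11} = 1770152; g_{12} = 8223686.

8223686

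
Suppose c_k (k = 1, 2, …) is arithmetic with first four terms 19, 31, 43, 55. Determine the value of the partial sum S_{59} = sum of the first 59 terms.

Common difference d = 12.
c_k = 19 + (k - 1)·12.
c_{59} = 715; S = 59·(19 + 715)/2 = 21653.

21653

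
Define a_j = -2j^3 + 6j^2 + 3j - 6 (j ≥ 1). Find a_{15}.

-5361

a_{15} = -2·15^3 + 6·15^2 + 3·15 - 6 = -5361.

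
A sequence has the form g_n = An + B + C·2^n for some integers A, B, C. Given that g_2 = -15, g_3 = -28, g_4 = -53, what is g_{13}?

-24590

The three given values yield: 2A + B + 4C = -15; 3A + B + 8C = -28; 4A + B + 16C = -53.
Subtracting the first from the second: A + 4C = -13.
Subtracting the second from the third: A + 8C = -25.
Solving: C = -3, A = -1, then B = -1.
Hence g_{13} = -1·13 + (-1) + (-3)·8192 = -24590.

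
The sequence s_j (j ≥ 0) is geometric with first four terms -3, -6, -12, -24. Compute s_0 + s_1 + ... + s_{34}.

Common ratio r = 2.
s_j = (-3)·2^(j-0).
S = (-3)·(2^35 - 1)/(2 - 1) = (-3)·(34359738368 - 1)/(1) = -103079215101.

-103079215101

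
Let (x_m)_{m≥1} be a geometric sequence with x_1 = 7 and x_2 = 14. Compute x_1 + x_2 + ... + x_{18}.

1835001

Common ratio r = 2.
x_m = 7·2^(m-1).
S = 7·(2^18 - 1)/(2 - 1) = 7·(262144 - 1)/(1) = 1835001.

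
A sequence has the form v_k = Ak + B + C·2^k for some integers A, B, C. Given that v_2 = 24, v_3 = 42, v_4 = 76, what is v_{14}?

65568

Write the equations: 2A + B + 4C = 24; 3A + B + 8C = 42; 4A + B + 16C = 76.
Subtracting the first from the second: A + 4C = 18.
Subtracting the second from the third: A + 8C = 34.
Solving: C = 4, A = 2, then B = 4.
Therefore v_{14} = 28 + 4 + 4·16384 = 65568.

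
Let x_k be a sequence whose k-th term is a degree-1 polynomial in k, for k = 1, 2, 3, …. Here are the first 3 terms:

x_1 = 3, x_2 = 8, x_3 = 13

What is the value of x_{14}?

1st diffs: 5, 5 (constant).
So x_k = 5k - 2.
Evaluating at k = 14 gives x_{14} = 68.

68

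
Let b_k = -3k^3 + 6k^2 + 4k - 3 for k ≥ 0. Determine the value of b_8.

b_8 = -3·8^3 + 6·8^2 + 4·8 - 3 = -1123.

-1123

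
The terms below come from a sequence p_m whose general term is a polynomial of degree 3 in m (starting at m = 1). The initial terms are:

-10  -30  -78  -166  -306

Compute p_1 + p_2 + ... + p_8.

-3048

1st diffs: -20, -48, -88, -140.
2nd diffs: -28, -40, -52.
3rd diffs: -12, -12 (constant).
Newton forward-difference form: p_m = -10 + (-20)·C(m-1,1) + (-28)·C(m-1,2) + (-12)·C(m-1,3).
Continuing: -510, -790, -1158.
Summing m = 1..8 (8 terms) gives -3048.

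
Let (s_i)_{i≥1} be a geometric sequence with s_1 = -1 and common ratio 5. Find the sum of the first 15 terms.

-7629394531

s_i = (-1)·5^(i-1).
S = (-1)·(5^15 - 1)/(5 - 1) = (-1)·(30517578125 - 1)/(4) = -7629394531.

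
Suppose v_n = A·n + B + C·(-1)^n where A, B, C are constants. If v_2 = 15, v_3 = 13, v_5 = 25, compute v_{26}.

Write the equations: 2A + B + C = 15; 3A + B - C = 13; 5A + B - C = 25.
Subtracting the first from the second: A - 2C = -2.
Subtracting the second from the third: 2A = 12.
Solving: C = 4, A = 6, then B = -1.
Therefore v_{26} = 156 + (-1) + 4·1 = 159.

159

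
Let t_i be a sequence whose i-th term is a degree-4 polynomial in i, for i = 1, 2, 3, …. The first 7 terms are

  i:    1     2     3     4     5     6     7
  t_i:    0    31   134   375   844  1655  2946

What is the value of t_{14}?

42055

1st diffs: 31, 103, 241, 469, 811, 1291.
2nd diffs: 72, 138, 228, 342, 480.
3rd diffs: 66, 90, 114, 138.
4th diffs: 24, 24, 24 (constant).
Newton forward-difference form: t_i = 31·C(i-1,1) + 72·C(i-1,2) + 66·C(i-1,3) + 24·C(i-1,4).
At i = 14: i-1 = 13, so t_{14} = 403 + 5616 + 18876 + 17160 = 42055.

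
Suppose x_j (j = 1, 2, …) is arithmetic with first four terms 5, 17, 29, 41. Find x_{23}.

Common difference d = 12.
x_j = 5 + (j - 1)·12.
x_{23} = 5 + 22·12 = 269.

269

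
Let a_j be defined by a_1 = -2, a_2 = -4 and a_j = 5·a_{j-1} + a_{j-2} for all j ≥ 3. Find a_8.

-82884

Iterate the recurrence:
a_3 = -22; a_4 = -114; a_5 = -592; a_6 = -3074; a_7 = -15962; a_8 = -82884.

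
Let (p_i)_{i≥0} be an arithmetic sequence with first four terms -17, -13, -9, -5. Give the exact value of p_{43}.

155

Common difference d = 4.
p_i = -17 + (i - 0)·4.
p_{43} = -17 + 43·4 = 155.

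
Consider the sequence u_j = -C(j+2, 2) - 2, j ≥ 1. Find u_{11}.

-80

C(13, 2) = 78, so u_{11} = -80.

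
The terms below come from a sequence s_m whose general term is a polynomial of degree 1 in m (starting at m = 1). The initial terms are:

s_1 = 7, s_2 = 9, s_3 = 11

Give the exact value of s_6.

1st diffs: 2, 2 (constant).
So s_m = 2m + 5.
Evaluating at m = 6 gives s_6 = 17.

17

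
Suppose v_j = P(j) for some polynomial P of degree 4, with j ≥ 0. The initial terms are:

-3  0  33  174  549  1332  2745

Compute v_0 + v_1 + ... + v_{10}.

52998

1st diffs: 3, 33, 141, 375, 783, 1413.
2nd diffs: 30, 108, 234, 408, 630.
3rd diffs: 78, 126, 174, 222.
4th diffs: 48, 48, 48 (constant).
Newton forward-difference form: v_j = -3 + 3·C(j,1) + 30·C(j,2) + 78·C(j,3) + 48·C(j,4).
Continuing: 5058, 8589, 13704, 20817.
Summing j = 0..10 (11 terms) gives 52998.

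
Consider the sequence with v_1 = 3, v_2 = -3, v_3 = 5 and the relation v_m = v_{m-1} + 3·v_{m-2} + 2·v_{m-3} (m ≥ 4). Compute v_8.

167

Compute successive terms:
v_4 = 2  v_5 = 11  v_6 = 27  v_7 = 64  v_8 = 167.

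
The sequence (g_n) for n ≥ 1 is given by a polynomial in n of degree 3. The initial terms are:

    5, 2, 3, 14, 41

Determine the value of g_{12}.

1182

1st diffs: -3, 1, 11, 27.
2nd diffs: 4, 10, 16.
3rd diffs: 6, 6 (constant).
Newton forward-difference form: g_n = 5 + (-3)·C(n-1,1) + 4·C(n-1,2) + 6·C(n-1,3).
At n = 12: n-1 = 11, so g_{12} = 5 - 33 + 220 + 990 = 1182.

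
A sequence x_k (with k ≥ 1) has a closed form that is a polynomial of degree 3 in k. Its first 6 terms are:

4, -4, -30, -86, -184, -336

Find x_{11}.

1st diffs: -8, -26, -56, -98, -152.
2nd diffs: -18, -30, -42, -54.
3rd diffs: -12, -12, -12 (constant).
Newton forward-difference form: x_k = 4 + (-8)·C(k-1,1) + (-18)·C(k-1,2) + (-12)·C(k-1,3).
At k = 11: k-1 = 10, so x_{11} = 4 - 80 - 810 - 1440 = -2326.

-2326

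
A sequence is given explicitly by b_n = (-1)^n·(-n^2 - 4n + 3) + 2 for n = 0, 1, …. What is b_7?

76

(-1)^7 = -1; -n^2 - 4n + 3 at n=7 is -74; so b_7 = 76.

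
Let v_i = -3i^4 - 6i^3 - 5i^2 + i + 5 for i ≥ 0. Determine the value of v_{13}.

v_{13} = -3·13^4 - 6·13^3 - 5·13^2 + 1·13 + 5 = -99692.

-99692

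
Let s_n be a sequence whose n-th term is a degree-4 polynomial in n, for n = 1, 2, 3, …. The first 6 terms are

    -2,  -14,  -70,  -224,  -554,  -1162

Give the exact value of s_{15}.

-47854

1st diffs: -12, -56, -154, -330, -608.
2nd diffs: -44, -98, -176, -278.
3rd diffs: -54, -78, -102.
4th diffs: -24, -24 (constant).
Newton forward-difference form: s_n = -2 + (-12)·C(n-1,1) + (-44)·C(n-1,2) + (-54)·C(n-1,3) + (-24)·C(n-1,4).
At n = 15: n-1 = 14, so s_{15} = -2 - 168 - 4004 - 19656 - 24024 = -47854.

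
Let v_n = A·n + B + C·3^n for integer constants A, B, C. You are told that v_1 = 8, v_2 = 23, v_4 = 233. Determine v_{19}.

3486784346

Plug in n = 1, 2, 4: A + B + 3C = 8; 2A + B + 9C = 23; 4A + B + 81C = 233.
Subtracting the first from the second: A + 6C = 15.
Subtracting the second from the third: 2A + 72C = 210.
Solving: C = 3, A = -3, then B = 2.
So v_n = -3·n + 2 + 3·3^n; at n=19 this is 3486784346.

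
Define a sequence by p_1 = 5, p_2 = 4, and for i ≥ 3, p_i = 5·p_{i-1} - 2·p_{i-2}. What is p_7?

Step forward from the initial values:
p_3 = 10, p_4 = 42, p_5 = 190, p_6 = 866, p_7 = 3950.

3950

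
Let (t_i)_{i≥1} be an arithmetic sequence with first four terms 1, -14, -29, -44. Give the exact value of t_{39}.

Common difference d = -15.
t_i = 1 + (i - 1)·(-15).
t_{39} = 1 + 38·(-15) = -569.

-569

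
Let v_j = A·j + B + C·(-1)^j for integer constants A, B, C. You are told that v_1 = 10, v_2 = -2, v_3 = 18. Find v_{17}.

Write the equations: A + B - C = 10; 2A + B + C = -2; 3A + B - C = 18.
Subtracting the first from the second: A + 2C = -12.
Subtracting the second from the third: A - 2C = 20.
Solving: C = -8, A = 4, then B = -2.
Therefore v_{17} = 68 + (-2) + (-8)·(-1) = 74.

74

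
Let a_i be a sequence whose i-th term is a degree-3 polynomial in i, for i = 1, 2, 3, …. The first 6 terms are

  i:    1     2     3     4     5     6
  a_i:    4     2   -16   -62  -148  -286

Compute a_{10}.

1st diffs: -2, -18, -46, -86, -138.
2nd diffs: -16, -28, -40, -52.
3rd diffs: -12, -12, -12 (constant).
Newton forward-difference form: a_i = 4 + (-2)·C(i-1,1) + (-16)·C(i-1,2) + (-12)·C(i-1,3).
At i = 10: i-1 = 9, so a_{10} = 4 - 18 - 576 - 1008 = -1598.

-1598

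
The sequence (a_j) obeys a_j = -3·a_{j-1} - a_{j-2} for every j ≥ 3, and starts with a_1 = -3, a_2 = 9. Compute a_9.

-7752

Applying the relation repeatedly:
a_3 = -24, a_4 = 63, a_5 = -165, a_6 = 432, a_7 = -1131, a_8 = 2961, a_9 = -7752.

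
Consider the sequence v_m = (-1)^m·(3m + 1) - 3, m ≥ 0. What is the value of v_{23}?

(-1)^23 = -1; 3m + 1 at m=23 is 70; so v_{23} = -73.

-73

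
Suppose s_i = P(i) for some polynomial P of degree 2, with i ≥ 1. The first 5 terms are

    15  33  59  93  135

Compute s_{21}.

1st diffs: 18, 26, 34, 42.
2nd diffs: 8, 8, 8 (constant).
So s_i = 4i^2 + 6i + 5.
Evaluating at i = 21 gives s_{21} = 1895.

1895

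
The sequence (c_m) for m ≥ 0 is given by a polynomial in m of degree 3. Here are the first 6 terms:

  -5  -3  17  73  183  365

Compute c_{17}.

1st diffs: 2, 20, 56, 110, 182.
2nd diffs: 18, 36, 54, 72.
3rd diffs: 18, 18, 18 (constant).
Newton forward-difference form: c_m = -5 + 2·C(m,1) + 18·C(m,2) + 18·C(m,3).
At m = 17: m = 17, so c_{17} = -5 + 34 + 2448 + 12240 = 14717.

14717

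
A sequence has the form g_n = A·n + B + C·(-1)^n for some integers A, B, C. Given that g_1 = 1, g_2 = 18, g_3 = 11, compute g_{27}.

Write the equations: A + B - C = 1; 2A + B + C = 18; 3A + B - C = 11.
Subtracting the first from the second: A + 2C = 17.
Subtracting the second from the third: A - 2C = -7.
Solving: C = 6, A = 5, then B = 2.
Therefore g_{27} = 135 + 2 + 6·(-1) = 131.

131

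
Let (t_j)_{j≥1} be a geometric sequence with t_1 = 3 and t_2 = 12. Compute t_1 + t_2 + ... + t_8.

65535

Common ratio r = 4.
t_j = 3·4^(j-1).
S = 3·(4^8 - 1)/(4 - 1) = 3·(65536 - 1)/(3) = 65535.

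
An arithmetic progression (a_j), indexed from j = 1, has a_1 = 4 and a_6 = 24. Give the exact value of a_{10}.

40

Common difference d = (24 - 4) / (6 - 1) = 4.
a_j = 4 + (j - 1)·4.
a_{10} = 4 + 9·4 = 40.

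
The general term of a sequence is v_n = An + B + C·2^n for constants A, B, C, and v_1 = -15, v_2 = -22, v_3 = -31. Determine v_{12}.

-4164

Plug in n = 1, 2, 3: A + B + 2C = -15; 2A + B + 4C = -22; 3A + B + 8C = -31.
Subtracting the first from the second: A + 2C = -7.
Subtracting the second from the third: A + 4C = -9.
Solving: C = -1, A = -5, then B = -8.
So v_n = -5·n + (-8) + (-1)·2^n; at n=12 this is -4164.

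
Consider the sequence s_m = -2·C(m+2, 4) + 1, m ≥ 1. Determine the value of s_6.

C(8, 4) = 70, so s_6 = -139.

-139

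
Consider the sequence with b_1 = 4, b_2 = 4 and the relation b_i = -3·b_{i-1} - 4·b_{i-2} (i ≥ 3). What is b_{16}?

-224572

Compute successive terms:
b_3 = -28;  b_4 = 68;  b_5 = -92;  …;  b_{13} = -33116;  b_{14} = 34564;  b_{15} = 28772;  b_{16} = -224572.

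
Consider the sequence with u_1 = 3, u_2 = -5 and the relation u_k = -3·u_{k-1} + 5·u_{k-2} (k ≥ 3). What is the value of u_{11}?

2672955

u_3 = 30;  u_4 = -115;  u_5 = 495;  u_6 = -2060;  u_7 = 8655;  u_8 = -36265;  u_9 = 152070;  u_{10} = -637535;  u_{11} = 2672955.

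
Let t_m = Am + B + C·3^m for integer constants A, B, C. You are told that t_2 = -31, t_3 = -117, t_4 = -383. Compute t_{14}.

At m = 2, 3, 4: 2A + B + 9C = -31; 3A + B + 27C = -117; 4A + B + 81C = -383.
Subtracting the first from the second: A + 18C = -86.
Subtracting the second from the third: A + 54C = -266.
Solving: C = -5, A = 4, then B = 6.
Therefore t_{14} = 56 + 6 + (-5)·4782969 = -23914783.

-23914783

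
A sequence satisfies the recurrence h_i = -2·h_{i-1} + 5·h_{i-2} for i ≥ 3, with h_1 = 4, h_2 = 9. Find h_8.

3861

Iterate the recurrence:
h_3 = 2, h_4 = 41, h_5 = -72, h_6 = 349, h_7 = -1058, h_8 = 3861.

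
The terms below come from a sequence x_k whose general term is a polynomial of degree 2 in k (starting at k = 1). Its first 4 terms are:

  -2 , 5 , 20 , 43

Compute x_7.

1st diffs: 7, 15, 23.
2nd diffs: 8, 8 (constant).
So x_k = 4k^2 - 5k - 1.
Evaluating at k = 7 gives x_7 = 160.

160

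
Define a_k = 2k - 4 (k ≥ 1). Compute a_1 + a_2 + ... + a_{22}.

Over k = 1..22: Σk = 253.
Total = (2)·253 + (-4)·22 = 418.

418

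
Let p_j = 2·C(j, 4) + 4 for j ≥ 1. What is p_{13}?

C(13, 4) = 715, so p_{13} = 1434.

1434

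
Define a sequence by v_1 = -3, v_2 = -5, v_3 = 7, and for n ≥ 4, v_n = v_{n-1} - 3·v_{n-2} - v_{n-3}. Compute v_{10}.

403

Applying the relation repeatedly:
v_4 = 25;  v_5 = 9;  v_6 = -73;  v_7 = -125;  v_8 = 85;  v_9 = 533;  v_{10} = 403.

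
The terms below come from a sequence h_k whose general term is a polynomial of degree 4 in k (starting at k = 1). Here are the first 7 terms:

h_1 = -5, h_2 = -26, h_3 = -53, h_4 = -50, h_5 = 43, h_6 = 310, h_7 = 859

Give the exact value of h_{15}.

1st diffs: -21, -27, 3, 93, 267, 549.
2nd diffs: -6, 30, 90, 174, 282.
3rd diffs: 36, 60, 84, 108.
4th diffs: 24, 24, 24 (constant).
Newton forward-difference form: h_k = -5 + (-21)·C(k-1,1) + (-6)·C(k-1,2) + 36·C(k-1,3) + 24·C(k-1,4).
At k = 15: k-1 = 14, so h_{15} = -5 - 294 - 546 + 13104 + 24024 = 36283.

36283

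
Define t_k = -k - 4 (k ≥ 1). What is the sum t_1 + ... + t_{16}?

-200

Over k = 1..16: Σk = 136.
Total = (-1)·136 + (-4)·16 = -200.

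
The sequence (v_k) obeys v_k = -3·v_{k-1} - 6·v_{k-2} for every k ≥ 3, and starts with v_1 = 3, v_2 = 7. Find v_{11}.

Step forward from the initial values:
v_3 = -39;  v_4 = 75;  v_5 = 9;  v_6 = -477;  v_7 = 1377;  v_8 = -1269;  v_9 = -4455;  v_{10} = 20979;  v_{11} = -36207.

-36207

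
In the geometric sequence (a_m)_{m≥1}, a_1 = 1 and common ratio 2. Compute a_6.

a_m = 1·2^(m-1).
a_6 = 1·2^5 = 32.

32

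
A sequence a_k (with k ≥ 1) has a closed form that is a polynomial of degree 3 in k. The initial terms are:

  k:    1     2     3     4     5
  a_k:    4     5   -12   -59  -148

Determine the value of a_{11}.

-2236

1st diffs: 1, -17, -47, -89.
2nd diffs: -18, -30, -42.
3rd diffs: -12, -12 (constant).
Newton forward-difference form: a_k = 4 + 1·C(k-1,1) + (-18)·C(k-1,2) + (-12)·C(k-1,3).
At k = 11: k-1 = 10, so a_{11} = 4 + 10 - 810 - 1440 = -2236.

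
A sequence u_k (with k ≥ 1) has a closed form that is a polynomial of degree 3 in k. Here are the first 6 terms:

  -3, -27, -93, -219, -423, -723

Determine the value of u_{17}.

1st diffs: -24, -66, -126, -204, -300.
2nd diffs: -42, -60, -78, -96.
3rd diffs: -18, -18, -18 (constant).
So u_k = -3k^3 - 3k^2 + 6k - 3.
Evaluating at k = 17 gives u_{17} = -15507.

-15507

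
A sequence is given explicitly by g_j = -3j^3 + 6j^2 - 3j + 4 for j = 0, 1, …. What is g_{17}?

-13052

g_{17} = -3·17^3 + 6·17^2 - 3·17 + 4 = -13052.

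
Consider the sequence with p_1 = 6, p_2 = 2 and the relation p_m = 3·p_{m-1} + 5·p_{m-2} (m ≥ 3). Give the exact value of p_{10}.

680462

Compute successive terms:
p_3 = 36, p_4 = 118, p_5 = 534, p_6 = 2192, p_7 = 9246, p_8 = 38698, p_9 = 162324, p_{10} = 680462.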